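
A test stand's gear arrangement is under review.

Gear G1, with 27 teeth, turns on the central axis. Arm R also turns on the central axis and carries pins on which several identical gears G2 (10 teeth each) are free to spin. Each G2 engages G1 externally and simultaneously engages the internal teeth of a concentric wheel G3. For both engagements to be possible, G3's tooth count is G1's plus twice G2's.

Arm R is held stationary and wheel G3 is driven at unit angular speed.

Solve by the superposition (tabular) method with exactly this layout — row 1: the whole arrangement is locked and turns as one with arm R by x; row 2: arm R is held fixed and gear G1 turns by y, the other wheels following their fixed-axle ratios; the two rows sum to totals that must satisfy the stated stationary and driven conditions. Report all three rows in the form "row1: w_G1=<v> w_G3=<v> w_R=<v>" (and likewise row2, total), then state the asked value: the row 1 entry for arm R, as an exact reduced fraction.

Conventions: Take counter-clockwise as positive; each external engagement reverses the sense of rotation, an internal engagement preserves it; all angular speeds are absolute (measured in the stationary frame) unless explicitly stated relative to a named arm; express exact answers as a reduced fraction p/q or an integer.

recognized (axles ride arm R): planetary set, 27/10/47 teeth
row 1 (train locked, turned with arm): all members turn x
row 2 — arm fixed, fixed-axis ratios: sun y, ring −(27/47)·y, arm 0
boundary: total ω_arm = x = 0 and total ω_ring = x − (27/47)·y = 1  ⇒  y = -47/27, x = 0
row 2 ring = −(27/47)·(-47/27) = 1
totals (row 1 + row 2): sun 0 + (-47/27) = -47/27, ring 0 + 1 = 1, arm 0 + 0 = 0
asked cell (row1, arm) = 0

row1: w_G1=0 w_G3=0 w_R=0
row2: w_G1=-47/27 w_G3=1 w_R=0
total: w_G1=-47/27 w_G3=1 w_R=0
asked value: 0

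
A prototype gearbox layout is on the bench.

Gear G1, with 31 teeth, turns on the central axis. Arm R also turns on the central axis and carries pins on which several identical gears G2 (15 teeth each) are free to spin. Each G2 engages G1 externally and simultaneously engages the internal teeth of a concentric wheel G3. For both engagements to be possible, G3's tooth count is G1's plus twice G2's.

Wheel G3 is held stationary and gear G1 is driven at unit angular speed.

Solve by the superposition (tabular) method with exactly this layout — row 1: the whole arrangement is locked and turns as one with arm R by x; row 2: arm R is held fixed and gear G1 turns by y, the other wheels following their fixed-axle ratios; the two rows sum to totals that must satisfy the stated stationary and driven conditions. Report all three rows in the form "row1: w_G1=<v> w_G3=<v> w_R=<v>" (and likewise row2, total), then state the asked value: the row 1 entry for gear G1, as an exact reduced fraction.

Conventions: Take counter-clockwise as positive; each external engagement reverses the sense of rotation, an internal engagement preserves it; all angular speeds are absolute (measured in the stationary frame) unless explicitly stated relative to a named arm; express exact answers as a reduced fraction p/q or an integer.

row1: w_G1=31/92 w_G3=31/92 w_R=31/92
row2: w_G1=61/92 w_G3=-31/92 w_R=0
total: w_G1=1 w_G3=0 w_R=31/92
asked value: 31/92

class = planetary set [G3 = 31+2·15 = 61; Willis about the carrier]
row 1 (train locked, turned with arm): all members turn x
row 2: sun turns y, ring = −(31/61)·y, arm 0
boundary: total ω_ring = x − (31/61)·y = 0 and total ω_sun = x + y = 1  ⇒  y = 61/92, x = 31/92
row 2 ring = −(31/61)·61/92 = -31/92
totals (row 1 + row 2): sun 31/92 + 61/92 = 1, ring 31/92 + (-31/92) = 0, arm 31/92 + 0 = 31/92
asked cell (row1, sun) = 31/92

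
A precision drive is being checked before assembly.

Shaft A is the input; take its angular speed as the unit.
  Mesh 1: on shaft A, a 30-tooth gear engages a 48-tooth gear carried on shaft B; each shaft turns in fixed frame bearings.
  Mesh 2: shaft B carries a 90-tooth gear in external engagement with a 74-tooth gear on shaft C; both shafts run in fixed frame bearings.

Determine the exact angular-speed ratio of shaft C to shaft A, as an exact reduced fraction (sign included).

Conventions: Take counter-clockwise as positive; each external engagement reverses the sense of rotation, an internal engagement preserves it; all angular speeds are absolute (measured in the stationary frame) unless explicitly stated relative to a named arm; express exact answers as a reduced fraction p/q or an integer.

class = fixed-axis compound train [2 meshes; 2 ratios multiply, 2 sense flips]
mesh 1 [30T→48T]: running ratio 5/8, sense −
mesh 2 [90T→74T]: running ratio 225/296, sense +
ω_out/ω_in = 225/296

225/296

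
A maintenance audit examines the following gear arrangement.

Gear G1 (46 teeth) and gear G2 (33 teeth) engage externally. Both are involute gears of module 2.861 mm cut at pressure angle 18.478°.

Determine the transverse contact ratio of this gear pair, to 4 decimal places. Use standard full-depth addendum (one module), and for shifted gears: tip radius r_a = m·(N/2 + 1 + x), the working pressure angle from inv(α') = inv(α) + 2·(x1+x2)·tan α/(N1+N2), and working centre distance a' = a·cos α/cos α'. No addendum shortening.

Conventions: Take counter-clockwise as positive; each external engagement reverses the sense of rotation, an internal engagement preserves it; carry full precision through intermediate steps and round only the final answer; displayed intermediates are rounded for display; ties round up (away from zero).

1.7855

recognized (one external pair, fixed centres): single-mesh tooth geometry, m = 2.861, N1 = 46, N2 = 33
base radii: r_b1 = 62.410554, r_b2 = 44.772789
tip radii: r_a1 = 68.664000, r_a2 = 50.067500
no profile shift: α' = α, a' = a
action lengths: √(r_a1²−r_b1²) = 28.629838, √(r_a2²−r_b2²) = 22.408747
base pitch p_b = π·m·cos α = 8.524719
CR = (28.629838 + 22.408747 − 113.009500·sin 18.47800°)/8.524719 = 1.785548
contact ratio ≈ 1.7855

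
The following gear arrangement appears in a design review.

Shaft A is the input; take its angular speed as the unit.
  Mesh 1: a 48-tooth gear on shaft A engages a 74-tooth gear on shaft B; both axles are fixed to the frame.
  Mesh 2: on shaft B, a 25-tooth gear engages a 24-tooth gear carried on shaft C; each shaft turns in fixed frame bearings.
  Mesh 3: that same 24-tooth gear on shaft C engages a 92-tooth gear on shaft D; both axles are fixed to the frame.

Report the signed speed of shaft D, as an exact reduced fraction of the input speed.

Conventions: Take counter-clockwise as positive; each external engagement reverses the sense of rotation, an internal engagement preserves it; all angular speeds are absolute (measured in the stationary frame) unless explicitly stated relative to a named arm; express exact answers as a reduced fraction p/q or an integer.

3-mesh fixed-axis compound train (all bearings frame-fixed)
mesh 1 [48T→74T]: |ω|/ω_in = 1×48/74 = 24/37, sense flips to −
mesh 2 [25T→24T]: |ω|/ω_in = (24/37)×25/24 = 25/37, sense flips to +
mesh 3 [24T→92T]: |ω|/ω_in = (25/37)×24/92 = 150/851, sense flips to −
signed output speed (× input speed) = -150/851

-150/851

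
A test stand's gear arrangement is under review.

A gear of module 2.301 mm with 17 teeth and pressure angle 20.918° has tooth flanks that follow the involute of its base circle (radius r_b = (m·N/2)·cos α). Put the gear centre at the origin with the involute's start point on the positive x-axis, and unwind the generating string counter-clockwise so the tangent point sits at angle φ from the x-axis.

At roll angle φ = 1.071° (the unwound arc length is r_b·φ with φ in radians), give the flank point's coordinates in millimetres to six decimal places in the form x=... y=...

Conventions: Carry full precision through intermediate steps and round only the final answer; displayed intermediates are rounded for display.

x=18.272637 y=0.000040

class = single-mesh tooth geometry [base-circle involute, m = 2.301, 17T]
pitch radius r_p = m·N/2 = 2.301·17/2 = 19.558500
base radius r_b = r_p·cos α = 19.558500·cos 20.918° = 18.269445
roll angle φ = 1.071° = 0.01869248 rad
x = r_b·(cos φ + φ·sin φ) = 18.272637
y = r_b·(sin φ − φ·cos φ) = 0.000040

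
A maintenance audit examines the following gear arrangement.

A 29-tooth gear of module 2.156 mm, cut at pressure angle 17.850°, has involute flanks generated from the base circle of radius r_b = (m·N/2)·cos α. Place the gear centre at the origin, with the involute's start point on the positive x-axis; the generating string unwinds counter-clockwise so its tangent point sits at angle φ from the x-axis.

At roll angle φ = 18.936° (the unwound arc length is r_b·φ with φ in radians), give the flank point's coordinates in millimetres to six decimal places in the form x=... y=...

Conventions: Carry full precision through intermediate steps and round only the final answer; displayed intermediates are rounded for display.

x=31.338154 y=0.354173

single-mesh involute tooth geometry (29T wheel at module 2.156)
pitch radius r_p = m·N/2 = 2.156·29/2 = 31.262000
base radius r_b = r_p·cos α = 31.262000·cos 17.850° = 29.757118
roll angle φ = 18.936° = 0.33049555 rad
x = r_b·(cos φ + φ·sin φ) = 31.338154
y = r_b·(sin φ − φ·cos φ) = 0.354173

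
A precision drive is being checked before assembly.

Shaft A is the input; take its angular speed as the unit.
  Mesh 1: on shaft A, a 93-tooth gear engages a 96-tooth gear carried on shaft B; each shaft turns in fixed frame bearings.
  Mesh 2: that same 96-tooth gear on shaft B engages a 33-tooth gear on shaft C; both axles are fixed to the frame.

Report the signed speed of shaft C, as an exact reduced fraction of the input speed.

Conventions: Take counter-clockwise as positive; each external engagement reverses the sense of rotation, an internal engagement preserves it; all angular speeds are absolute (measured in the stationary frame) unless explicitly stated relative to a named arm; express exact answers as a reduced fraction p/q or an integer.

31/11

2-mesh fixed-axis compound train (all bearings frame-fixed)
mesh 1 [93T→96T]: |ω|/ω_in = 1×93/96 = 31/32, sense flips to −
mesh 2 [96T→33T]: |ω|/ω_in = (31/32)×96/33 = 31/11, sense flips to +
signed output speed (× input speed) = 31/11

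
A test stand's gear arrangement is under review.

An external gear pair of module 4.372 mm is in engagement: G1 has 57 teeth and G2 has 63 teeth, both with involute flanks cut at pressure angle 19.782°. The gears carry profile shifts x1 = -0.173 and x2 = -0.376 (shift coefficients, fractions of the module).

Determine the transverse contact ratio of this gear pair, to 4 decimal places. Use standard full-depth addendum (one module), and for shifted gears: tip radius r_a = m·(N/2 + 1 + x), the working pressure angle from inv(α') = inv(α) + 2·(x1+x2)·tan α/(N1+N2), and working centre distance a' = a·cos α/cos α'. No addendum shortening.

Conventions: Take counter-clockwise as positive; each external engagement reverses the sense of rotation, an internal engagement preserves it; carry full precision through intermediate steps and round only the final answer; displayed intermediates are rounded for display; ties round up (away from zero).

1.9281

recognized (one external pair, fixed centres): single-mesh tooth geometry, m = 4.372, N1 = 57, N2 = 63
base radii: r_b1 = 117.248880, r_b2 = 129.590867
tip radii: r_a1 = 128.217644, r_a2 = 140.446128
inv(α') = inv(19.782°) + 2·(-0.173-0.376)·tan α/(57+63) = 0.01111533  ⇒  α' = 18.19044°
a' = a·cos α / cos α' = 262.3200·cos 19.782°/cos 18.19044° = 259.824710
action lengths: √(r_a1²−r_b1²) = 51.888963, √(r_a2²−r_b2²) = 54.141685
base pitch p_b = π·m·cos α = 12.924499
CR = (51.888963 + 54.141685 − 259.824710·sin 18.19044°)/12.924499 = 1.928082
contact ratio ≈ 1.9281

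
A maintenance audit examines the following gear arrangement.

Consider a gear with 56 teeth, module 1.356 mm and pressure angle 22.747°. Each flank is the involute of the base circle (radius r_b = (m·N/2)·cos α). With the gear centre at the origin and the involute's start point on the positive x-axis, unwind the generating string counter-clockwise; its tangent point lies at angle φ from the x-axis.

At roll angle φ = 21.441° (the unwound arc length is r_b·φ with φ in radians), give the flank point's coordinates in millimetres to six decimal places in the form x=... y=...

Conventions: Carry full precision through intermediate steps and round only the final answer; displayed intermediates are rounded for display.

x=37.381430 y=0.603122

topology: single-mesh involute geometry — m = 1.356, N = 56
pitch radius r_p = m·N/2 = 1.356·56/2 = 37.968000
base radius r_b = r_p·cos α = 37.968000·cos 22.747° = 35.014895
roll angle φ = 21.441° = 0.37421604 rad
x = r_b·(cos φ + φ·sin φ) = 37.381430
y = r_b·(sin φ − φ·cos φ) = 0.603122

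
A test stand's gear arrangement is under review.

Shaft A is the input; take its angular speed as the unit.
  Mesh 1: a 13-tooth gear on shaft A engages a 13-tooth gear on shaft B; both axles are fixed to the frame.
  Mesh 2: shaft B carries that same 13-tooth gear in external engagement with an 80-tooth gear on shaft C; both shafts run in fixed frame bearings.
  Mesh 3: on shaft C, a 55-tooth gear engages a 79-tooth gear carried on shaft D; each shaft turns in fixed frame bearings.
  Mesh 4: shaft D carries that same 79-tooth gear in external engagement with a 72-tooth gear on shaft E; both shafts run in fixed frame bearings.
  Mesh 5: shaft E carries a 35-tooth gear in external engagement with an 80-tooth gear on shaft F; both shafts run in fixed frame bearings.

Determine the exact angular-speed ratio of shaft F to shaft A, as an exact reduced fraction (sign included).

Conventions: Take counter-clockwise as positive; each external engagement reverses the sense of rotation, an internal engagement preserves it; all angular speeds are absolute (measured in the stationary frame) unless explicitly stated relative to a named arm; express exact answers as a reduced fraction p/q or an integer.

class = fixed-axis compound train [5 meshes; 5 ratios multiply, 5 sense flips]
mesh 1 [13T→13T]: running ratio 1, sense −
mesh 2 [13T→80T]: running ratio 13/80, sense +
mesh 3 [55T→79T]: running ratio 143/1264, sense −
mesh 4 [79T→72T]: running ratio 143/1152, sense +
mesh 5 [35T→80T]: running ratio 1001/18432, sense −
ω_out/ω_in = -1001/18432

-1001/18432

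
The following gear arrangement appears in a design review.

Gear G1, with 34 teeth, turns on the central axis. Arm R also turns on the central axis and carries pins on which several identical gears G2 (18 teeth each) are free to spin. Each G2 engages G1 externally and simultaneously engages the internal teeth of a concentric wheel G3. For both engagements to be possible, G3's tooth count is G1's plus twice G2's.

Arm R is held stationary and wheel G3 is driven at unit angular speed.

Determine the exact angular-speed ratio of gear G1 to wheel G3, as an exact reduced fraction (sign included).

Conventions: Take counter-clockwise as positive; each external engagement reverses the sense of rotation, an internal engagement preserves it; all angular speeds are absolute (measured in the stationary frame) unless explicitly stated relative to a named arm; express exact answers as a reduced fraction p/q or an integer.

class = planetary set [G3 = 34+2·18 = 70; Willis about the carrier]
ring teeth: 34 + 2·18 = 70
34(ω_sun−ω_arm) = −70(ω_ring−ω_arm),  ω_arm = 0, ω_ring = 1
ω_sun = 0 − (70/34)(1−0) = -35/17
ω_out/ω_in = -35/17

-35/17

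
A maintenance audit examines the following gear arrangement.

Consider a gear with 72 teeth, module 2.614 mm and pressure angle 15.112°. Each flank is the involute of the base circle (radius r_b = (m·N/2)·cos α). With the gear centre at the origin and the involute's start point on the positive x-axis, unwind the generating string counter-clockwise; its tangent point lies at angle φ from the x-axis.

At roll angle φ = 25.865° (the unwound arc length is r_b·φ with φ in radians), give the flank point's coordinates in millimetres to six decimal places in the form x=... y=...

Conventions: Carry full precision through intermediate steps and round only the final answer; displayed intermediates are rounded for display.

single-mesh involute tooth geometry (72T wheel at module 2.614)
pitch radius r_p = m·N/2 = 2.614·72/2 = 94.104000
base radius r_b = r_p·cos α = 94.104000·cos 15.112° = 90.849700
roll angle φ = 25.865° = 0.45142941 rad
x = r_b·(cos φ + φ·sin φ) = 99.640454
y = r_b·(sin φ − φ·cos φ) = 2.729578

x=99.640454 y=2.729578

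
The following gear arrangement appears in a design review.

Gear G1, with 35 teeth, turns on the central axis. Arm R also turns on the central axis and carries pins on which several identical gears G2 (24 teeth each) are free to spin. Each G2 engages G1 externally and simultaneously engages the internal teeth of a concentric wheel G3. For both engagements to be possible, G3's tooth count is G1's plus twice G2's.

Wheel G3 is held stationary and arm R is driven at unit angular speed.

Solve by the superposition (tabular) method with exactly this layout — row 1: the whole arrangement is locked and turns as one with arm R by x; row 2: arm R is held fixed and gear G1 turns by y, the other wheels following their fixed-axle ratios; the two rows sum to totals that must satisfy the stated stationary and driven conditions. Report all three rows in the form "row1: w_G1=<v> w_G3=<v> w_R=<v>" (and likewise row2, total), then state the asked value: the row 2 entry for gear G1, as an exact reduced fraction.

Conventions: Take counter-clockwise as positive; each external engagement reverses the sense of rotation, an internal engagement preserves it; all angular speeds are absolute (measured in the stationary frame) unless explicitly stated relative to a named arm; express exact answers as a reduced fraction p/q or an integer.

topology: planetary set — G1 35T / G2 24T / G3 83T, arm = carrier (Willis)
row 1: whole set turns with the arm by x
superposition row 2 [arm held]: sun y, ring −(35/83)·y, arm 0
boundary: total ω_ring = x − (35/83)·y = 0 and total ω_arm = x = 1  ⇒  y = 83/35, x = 1
row 2 ring = −(35/83)·83/35 = -1
totals (row 1 + row 2): sun 1 + 83/35 = 118/35, ring 1 + (-1) = 0, arm 1 + 0 = 1
asked cell (row2, sun) = 83/35

row1: w_G1=1 w_G3=1 w_R=1
row2: w_G1=83/35 w_G3=-1 w_R=0
total: w_G1=118/35 w_G3=0 w_R=1
asked value: 83/35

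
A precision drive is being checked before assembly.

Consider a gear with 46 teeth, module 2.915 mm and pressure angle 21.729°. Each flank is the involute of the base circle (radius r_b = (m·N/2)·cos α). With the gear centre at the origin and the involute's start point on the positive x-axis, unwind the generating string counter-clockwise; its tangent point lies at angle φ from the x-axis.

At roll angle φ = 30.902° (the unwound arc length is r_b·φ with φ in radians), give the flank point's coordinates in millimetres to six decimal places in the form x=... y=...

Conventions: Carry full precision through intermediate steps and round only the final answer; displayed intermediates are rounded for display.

topology: single-mesh involute geometry — m = 2.915, N = 46
pitch radius r_p = m·N/2 = 2.915·46/2 = 67.045000
base radius r_b = r_p·cos α = 67.045000·cos 21.729° = 62.281138
roll angle φ = 30.902° = 0.53934165 rad
x = r_b·(cos φ + φ·sin φ) = 70.691416
y = r_b·(sin φ − φ·cos φ) = 3.163305

x=70.691416 y=3.163305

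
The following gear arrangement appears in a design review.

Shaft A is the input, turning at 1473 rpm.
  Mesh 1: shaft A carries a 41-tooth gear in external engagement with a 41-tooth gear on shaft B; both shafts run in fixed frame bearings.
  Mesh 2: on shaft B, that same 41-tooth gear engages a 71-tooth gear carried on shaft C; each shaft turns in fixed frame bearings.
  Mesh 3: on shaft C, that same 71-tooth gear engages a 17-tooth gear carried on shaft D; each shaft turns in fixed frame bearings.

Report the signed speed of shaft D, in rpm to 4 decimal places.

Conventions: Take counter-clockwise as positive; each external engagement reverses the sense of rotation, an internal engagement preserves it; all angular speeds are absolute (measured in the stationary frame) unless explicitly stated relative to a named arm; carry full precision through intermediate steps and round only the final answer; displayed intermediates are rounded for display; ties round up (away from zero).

topology: fixed-axis compound train — 3 meshes, A→D
mesh 1 [41T→41T]: ω = 1473.0000×41/41 = 1473.0000 rpm, sense flips to −
mesh 2 [41T→71T]: ω = 1473.0000×41/71 = 850.6056 rpm, sense flips to +
mesh 3 [71T→17T]: ω = 850.6056×71/17 = 3552.5294 rpm, sense flips to −
signed output speed = -3552.5294 rpm

-3552.5294 rpm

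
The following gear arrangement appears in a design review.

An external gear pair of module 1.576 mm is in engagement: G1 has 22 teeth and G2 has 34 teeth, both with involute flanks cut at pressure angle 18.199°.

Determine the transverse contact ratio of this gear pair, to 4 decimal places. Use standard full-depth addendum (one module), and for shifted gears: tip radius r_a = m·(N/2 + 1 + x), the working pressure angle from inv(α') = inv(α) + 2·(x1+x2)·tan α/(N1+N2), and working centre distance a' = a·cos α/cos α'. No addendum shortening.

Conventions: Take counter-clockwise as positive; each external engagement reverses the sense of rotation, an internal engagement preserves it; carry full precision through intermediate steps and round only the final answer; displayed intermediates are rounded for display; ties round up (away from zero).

1.7101

single-mesh involute tooth geometry (22T engaging 34T at module 1.576)
base radii: r_b1 = 16.468810, r_b2 = 25.451797
tip radii: r_a1 = 18.912000, r_a2 = 28.368000
no profile shift: α' = α, a' = a
action lengths: √(r_a1²−r_b1²) = 9.297421, √(r_a2²−r_b2²) = 12.527946
base pitch p_b = π·m·cos α = 4.703481
CR = (9.297421 + 12.527946 − 44.128000·sin 18.19900°)/4.703481 = 1.710092
contact ratio ≈ 1.7101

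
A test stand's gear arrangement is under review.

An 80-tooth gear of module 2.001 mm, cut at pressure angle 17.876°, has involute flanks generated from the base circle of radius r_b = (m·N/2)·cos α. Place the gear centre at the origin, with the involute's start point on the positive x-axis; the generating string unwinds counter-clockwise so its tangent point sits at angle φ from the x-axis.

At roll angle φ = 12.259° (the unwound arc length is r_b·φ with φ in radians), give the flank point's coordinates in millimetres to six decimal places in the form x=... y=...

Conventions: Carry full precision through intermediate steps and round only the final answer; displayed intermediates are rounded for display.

recognized (one wheel, involute flank): single-mesh tooth geometry, m = 2.001, N = 80
pitch radius r_p = m·N/2 = 2.001·80/2 = 80.040000
base radius r_b = r_p·cos α = 80.040000·cos 17.876° = 76.175914
roll angle φ = 12.259° = 0.21395991 rad
x = r_b·(cos φ + φ·sin φ) = 77.899632
y = r_b·(sin φ − φ·cos φ) = 0.247574

x=77.899632 y=0.247574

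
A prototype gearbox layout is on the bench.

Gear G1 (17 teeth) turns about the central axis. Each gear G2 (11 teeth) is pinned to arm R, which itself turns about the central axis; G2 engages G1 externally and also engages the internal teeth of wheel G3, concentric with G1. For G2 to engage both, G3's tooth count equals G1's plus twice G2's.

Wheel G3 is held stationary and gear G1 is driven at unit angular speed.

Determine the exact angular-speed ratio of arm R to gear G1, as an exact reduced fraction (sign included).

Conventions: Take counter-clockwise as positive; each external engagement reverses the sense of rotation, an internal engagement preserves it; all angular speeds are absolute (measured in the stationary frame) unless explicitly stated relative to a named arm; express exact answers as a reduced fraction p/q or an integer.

17/56

recognized (axles ride arm R): planetary set, 17/11/39 teeth
ring teeth: 17 + 2·11 = 39
17(ω_sun−ω_arm) = −39(ω_ring−ω_arm),  ω_ring = 0, ω_sun = 1
17(1−ω_arm) = −39(0−ω_arm)  ⇒  56·ω_arm = 17  ⇒  ω_arm = 17/56
ω_out/ω_in = 17/56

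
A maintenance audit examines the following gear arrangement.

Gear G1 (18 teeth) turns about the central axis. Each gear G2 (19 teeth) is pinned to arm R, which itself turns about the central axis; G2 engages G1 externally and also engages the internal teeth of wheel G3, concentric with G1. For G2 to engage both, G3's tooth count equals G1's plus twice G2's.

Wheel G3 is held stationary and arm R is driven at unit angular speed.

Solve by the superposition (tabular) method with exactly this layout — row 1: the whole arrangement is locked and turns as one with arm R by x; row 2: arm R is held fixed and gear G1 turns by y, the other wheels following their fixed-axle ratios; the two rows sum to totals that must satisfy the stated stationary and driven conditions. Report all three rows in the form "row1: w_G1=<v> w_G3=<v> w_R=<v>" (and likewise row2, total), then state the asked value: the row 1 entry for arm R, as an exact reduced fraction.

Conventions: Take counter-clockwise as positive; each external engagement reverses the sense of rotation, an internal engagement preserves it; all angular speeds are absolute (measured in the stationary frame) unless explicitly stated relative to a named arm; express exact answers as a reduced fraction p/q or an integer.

row1: w_G1=1 w_G3=1 w_R=1
row2: w_G1=28/9 w_G3=-1 w_R=0
total: w_G1=37/9 w_G3=0 w_R=1
asked value: 1

planetary set (18T centre, 19T on arm, 56T internal) — Willis relation
row 1: whole set turns with the arm by x
superposition row 2 [arm held]: sun y, ring −(18/56)·y, arm 0
boundary: total ω_ring = x − (18/56)·y = 0 and total ω_arm = x = 1  ⇒  y = 28/9, x = 1
row 2 ring = −(18/56)·28/9 = -1
totals (row 1 + row 2): sun 1 + 28/9 = 37/9, ring 1 + (-1) = 0, arm 1 + 0 = 1
asked cell (row1, arm) = 1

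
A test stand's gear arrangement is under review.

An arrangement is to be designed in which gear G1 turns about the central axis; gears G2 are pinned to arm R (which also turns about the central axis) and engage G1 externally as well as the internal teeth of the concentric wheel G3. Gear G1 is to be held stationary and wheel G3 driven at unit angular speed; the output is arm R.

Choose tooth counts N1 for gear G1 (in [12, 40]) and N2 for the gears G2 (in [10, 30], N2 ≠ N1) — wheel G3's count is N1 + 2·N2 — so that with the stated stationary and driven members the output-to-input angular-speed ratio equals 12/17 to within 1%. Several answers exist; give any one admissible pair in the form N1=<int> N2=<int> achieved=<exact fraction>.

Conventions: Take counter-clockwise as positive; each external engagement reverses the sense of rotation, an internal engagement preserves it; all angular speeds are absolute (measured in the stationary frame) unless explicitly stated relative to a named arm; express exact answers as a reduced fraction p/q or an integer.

N1=20 N2=14 achieved=12/17

class = planetary set [ratio 12/17 wanted; Willis about the carrier]
Willis with ω_sun = 0: ω_arm/ω_ring = N3/(N1+N3); set equal to 12/17  ⇒  N3/N1 = (12/17)/(1 − 12/17) = 12/5
N3 = N1 + 2·N2  ⇒  N2/N1 = (N3/N1 − 1)/2 = (12/5 − 1)/2 = 7/10
smallest multiple with N1 ≥ 12 and N2 ≥ 10: k = 2  ⇒  N1 = 2·10 = 20, N2 = 2·7 = 14 (N1 ≤ 40, N2 ≤ 30, N2 ≠ N1 ✓), N3 = 20 + 2·14 = 48
check: N3/(N1+N3) with N1 = 20, N3 = 48 gives 12/17; |achieved − target| = 0 ≤ 3/425 ✓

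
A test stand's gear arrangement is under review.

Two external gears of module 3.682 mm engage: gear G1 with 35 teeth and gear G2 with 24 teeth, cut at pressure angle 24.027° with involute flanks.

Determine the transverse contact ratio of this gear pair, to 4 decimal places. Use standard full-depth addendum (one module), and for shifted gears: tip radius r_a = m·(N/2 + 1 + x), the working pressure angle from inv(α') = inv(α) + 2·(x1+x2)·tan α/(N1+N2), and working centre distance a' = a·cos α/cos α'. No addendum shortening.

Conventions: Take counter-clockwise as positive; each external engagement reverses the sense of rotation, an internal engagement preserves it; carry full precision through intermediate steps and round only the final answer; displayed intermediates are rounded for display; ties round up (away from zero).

1.4967

topology: single-mesh involute geometry — m = 3.682, 35T/24T pair
base radii: r_b1 = 58.851945, r_b2 = 40.355619
tip radii: r_a1 = 68.117000, r_a2 = 47.866000
no profile shift: α' = α, a' = a
action lengths: √(r_a1²−r_b1²) = 34.298313, √(r_a2²−r_b2²) = 25.740590
base pitch p_b = π·m·cos α = 10.565076
CR = (34.298313 + 25.740590 − 108.619000·sin 24.02700°)/10.565076 = 1.496707
contact ratio ≈ 1.4967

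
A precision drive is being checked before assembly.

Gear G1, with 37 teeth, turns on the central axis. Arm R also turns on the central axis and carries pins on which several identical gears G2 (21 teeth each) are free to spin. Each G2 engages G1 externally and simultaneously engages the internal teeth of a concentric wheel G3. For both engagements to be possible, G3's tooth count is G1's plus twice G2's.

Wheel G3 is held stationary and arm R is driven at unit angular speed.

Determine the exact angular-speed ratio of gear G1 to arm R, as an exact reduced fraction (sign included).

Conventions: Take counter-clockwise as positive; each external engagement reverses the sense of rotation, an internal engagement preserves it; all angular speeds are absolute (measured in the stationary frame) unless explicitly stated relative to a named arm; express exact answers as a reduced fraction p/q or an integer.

planetary set (37T centre, 21T on arm, 79T internal) — Willis relation
ring teeth: 37 + 2·21 = 79
37(ω_sun−ω_arm) = −79(ω_ring−ω_arm),  ω_ring = 0, ω_arm = 1
ω_sun = 1 − (79/37)(0−1) = 116/37
ω_out/ω_in = 116/37

116/37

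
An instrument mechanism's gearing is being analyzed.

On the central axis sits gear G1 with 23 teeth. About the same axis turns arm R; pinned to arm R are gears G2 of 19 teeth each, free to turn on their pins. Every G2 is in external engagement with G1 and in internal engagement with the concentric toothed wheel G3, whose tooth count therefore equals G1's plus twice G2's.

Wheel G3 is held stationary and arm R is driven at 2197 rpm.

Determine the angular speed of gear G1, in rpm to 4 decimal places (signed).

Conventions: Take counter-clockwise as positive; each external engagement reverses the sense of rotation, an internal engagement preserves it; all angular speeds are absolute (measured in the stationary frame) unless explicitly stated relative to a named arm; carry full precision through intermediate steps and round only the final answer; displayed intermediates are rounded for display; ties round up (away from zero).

recognized (axles ride arm R): planetary set, 23/19/61 teeth
normalise by the input: solve with ω_arm = 1, then scale by 2197 rpm
ring teeth: 23 + 2·19 = 61
23(ω_sun−ω_arm) = −61(ω_ring−ω_arm),  ω_ring = 0, ω_arm = 1
ω_sun = 1 − (61/23)(0−1) = 84/23
scale: ω_sun = 84/23 × 2197 rpm = +8023.8261 rpm

+8023.8261 rpm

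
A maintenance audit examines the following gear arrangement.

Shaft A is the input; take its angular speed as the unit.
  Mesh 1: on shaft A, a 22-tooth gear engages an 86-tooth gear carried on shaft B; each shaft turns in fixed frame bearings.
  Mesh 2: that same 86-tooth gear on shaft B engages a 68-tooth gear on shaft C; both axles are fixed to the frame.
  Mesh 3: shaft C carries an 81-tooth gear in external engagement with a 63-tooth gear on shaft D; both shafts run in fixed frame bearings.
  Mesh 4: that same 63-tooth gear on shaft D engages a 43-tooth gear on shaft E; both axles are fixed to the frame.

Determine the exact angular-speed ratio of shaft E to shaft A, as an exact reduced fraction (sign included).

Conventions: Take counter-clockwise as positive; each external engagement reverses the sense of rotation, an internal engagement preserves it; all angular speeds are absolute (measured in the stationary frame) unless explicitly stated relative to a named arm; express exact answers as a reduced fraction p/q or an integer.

class = fixed-axis compound train [4 meshes; 4 ratios multiply, 4 sense flips]
mesh 1 [22T→86T]: running ratio 11/43, sense −
mesh 2 [86T→68T]: running ratio 11/34, sense +
mesh 3 [81T→63T]: running ratio 99/238, sense −
mesh 4 [63T→43T]: running ratio 891/1462, sense +
ω_out/ω_in = 891/1462

891/1462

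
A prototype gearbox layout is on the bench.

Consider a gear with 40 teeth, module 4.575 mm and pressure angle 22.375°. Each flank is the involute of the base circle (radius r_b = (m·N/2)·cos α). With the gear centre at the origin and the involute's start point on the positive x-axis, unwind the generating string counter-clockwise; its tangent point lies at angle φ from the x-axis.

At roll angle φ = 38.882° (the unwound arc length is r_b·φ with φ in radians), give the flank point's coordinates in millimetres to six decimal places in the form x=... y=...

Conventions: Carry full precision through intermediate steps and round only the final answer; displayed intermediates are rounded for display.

x=101.907558 y=8.414932

topology: single-mesh involute geometry — m = 4.575, N = 40
pitch radius r_p = m·N/2 = 4.575·40/2 = 91.500000
base radius r_b = r_p·cos α = 91.500000·cos 22.375° = 84.611168
roll angle φ = 38.882° = 0.67861892 rad
x = r_b·(cos φ + φ·sin φ) = 101.907558
y = r_b·(sin φ − φ·cos φ) = 8.414932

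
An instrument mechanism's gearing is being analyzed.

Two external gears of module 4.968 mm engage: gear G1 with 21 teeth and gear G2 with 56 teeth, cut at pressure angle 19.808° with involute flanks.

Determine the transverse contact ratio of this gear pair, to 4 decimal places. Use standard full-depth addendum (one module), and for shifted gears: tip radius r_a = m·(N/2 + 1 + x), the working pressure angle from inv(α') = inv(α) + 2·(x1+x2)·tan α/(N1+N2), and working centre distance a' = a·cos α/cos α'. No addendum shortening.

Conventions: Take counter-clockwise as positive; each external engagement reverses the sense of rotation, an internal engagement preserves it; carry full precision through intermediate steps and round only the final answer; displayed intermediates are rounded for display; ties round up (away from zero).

1.6803

topology: single-mesh involute geometry — m = 4.968, 21T/56T pair
base radii: r_b1 = 49.077637, r_b2 = 130.873698
tip radii: r_a1 = 57.132000, r_a2 = 144.072000
no profile shift: α' = α, a' = a
action lengths: √(r_a1²−r_b1²) = 29.248094, √(r_a2²−r_b2²) = 60.239658
base pitch p_b = π·m·cos α = 14.683995
CR = (29.248094 + 60.239658 − 191.268000·sin 19.80800°)/14.683995 = 1.680258
contact ratio ≈ 1.6803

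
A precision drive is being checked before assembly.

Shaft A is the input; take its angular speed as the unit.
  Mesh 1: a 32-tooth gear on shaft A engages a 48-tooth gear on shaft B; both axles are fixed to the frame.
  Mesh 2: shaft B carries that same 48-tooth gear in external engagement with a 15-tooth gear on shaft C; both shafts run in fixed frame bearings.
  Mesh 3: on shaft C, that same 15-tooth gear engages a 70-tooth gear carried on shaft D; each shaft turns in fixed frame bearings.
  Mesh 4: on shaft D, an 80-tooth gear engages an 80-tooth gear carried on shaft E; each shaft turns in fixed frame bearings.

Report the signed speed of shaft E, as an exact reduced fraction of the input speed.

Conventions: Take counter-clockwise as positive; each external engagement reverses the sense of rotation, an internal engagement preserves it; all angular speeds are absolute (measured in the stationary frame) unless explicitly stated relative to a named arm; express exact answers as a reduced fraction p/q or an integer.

16/35

4-mesh fixed-axis compound train (all bearings frame-fixed)
mesh 1 [32T→48T]: |ω|/ω_in = 1×32/48 = 2/3, sense flips to −
mesh 2 [48T→15T]: |ω|/ω_in = (2/3)×48/15 = 32/15, sense flips to +
mesh 3 [15T→70T]: |ω|/ω_in = (32/15)×15/70 = 16/35, sense flips to −
mesh 4 [80T→80T]: |ω|/ω_in = (16/35)×80/80 = 16/35, sense flips to +
signed output speed (× input speed) = 16/35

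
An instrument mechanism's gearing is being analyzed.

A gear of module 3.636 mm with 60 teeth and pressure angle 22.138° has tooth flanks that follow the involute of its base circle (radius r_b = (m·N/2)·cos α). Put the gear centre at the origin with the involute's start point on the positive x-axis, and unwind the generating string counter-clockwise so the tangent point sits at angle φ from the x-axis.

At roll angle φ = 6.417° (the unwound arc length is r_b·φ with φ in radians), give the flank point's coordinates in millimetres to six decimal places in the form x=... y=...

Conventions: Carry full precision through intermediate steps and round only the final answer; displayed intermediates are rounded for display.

x=101.670206 y=0.047255

recognized (one wheel, involute flank): single-mesh tooth geometry, m = 3.636, N = 60
pitch radius r_p = m·N/2 = 3.636·60/2 = 109.080000
base radius r_b = r_p·cos α = 109.080000·cos 22.138° = 101.038503
roll angle φ = 6.417° = 0.11199778 rad
x = r_b·(cos φ + φ·sin φ) = 101.670206
y = r_b·(sin φ − φ·cos φ) = 0.047255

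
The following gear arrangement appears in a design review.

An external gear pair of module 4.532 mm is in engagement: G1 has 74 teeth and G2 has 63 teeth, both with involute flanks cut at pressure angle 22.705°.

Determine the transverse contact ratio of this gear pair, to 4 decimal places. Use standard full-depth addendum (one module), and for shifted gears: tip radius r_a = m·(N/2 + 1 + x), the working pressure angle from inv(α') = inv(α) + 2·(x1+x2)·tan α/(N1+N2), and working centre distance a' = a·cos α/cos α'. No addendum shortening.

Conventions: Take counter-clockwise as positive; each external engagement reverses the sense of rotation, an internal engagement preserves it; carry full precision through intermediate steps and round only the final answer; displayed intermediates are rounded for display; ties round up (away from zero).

recognized (one external pair, fixed centres): single-mesh tooth geometry, m = 4.532, N1 = 74, N2 = 63
base radii: r_b1 = 154.689229, r_b2 = 131.694884
tip radii: r_a1 = 172.216000, r_a2 = 147.290000
no profile shift: α' = α, a' = a
action lengths: √(r_a1²−r_b1²) = 75.694075, √(r_a2²−r_b2²) = 65.960606
base pitch p_b = π·m·cos α = 13.134339
CR = (75.694075 + 65.960606 − 310.442000·sin 22.70500°)/13.134339 = 1.661922
contact ratio ≈ 1.6619

1.6619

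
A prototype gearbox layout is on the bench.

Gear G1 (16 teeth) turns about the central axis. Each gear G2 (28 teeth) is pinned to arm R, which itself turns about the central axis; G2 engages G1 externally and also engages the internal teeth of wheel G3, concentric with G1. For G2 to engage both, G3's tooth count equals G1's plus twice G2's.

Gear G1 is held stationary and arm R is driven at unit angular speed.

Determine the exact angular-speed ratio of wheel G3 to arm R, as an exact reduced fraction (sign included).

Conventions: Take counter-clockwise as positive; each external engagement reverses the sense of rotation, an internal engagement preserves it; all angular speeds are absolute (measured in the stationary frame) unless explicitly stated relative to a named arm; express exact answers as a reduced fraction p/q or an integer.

class = planetary set [G3 = 16+2·28 = 72; Willis about the carrier]
ring teeth: 16 + 2·28 = 72
16(ω_sun−ω_arm) = −72(ω_ring−ω_arm),  ω_sun = 0, ω_arm = 1
ω_ring = 1 − (16/72)(0−1) = 11/9
ω_out/ω_in = 11/9

11/9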